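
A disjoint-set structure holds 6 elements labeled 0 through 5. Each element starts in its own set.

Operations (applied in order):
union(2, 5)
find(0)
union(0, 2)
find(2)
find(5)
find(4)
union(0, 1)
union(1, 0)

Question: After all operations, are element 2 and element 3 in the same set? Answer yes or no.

Step 1: union(2, 5) -> merged; set of 2 now {2, 5}
Step 2: find(0) -> no change; set of 0 is {0}
Step 3: union(0, 2) -> merged; set of 0 now {0, 2, 5}
Step 4: find(2) -> no change; set of 2 is {0, 2, 5}
Step 5: find(5) -> no change; set of 5 is {0, 2, 5}
Step 6: find(4) -> no change; set of 4 is {4}
Step 7: union(0, 1) -> merged; set of 0 now {0, 1, 2, 5}
Step 8: union(1, 0) -> already same set; set of 1 now {0, 1, 2, 5}
Set of 2: {0, 1, 2, 5}; 3 is not a member.

Answer: no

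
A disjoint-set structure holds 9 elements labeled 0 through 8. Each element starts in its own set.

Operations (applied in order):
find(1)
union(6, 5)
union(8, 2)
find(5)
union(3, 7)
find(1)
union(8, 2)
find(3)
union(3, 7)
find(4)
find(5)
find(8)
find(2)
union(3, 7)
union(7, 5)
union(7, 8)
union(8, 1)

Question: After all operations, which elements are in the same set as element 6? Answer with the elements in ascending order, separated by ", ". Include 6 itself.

Answer: 1, 2, 3, 5, 6, 7, 8

Derivation:
Step 1: find(1) -> no change; set of 1 is {1}
Step 2: union(6, 5) -> merged; set of 6 now {5, 6}
Step 3: union(8, 2) -> merged; set of 8 now {2, 8}
Step 4: find(5) -> no change; set of 5 is {5, 6}
Step 5: union(3, 7) -> merged; set of 3 now {3, 7}
Step 6: find(1) -> no change; set of 1 is {1}
Step 7: union(8, 2) -> already same set; set of 8 now {2, 8}
Step 8: find(3) -> no change; set of 3 is {3, 7}
Step 9: union(3, 7) -> already same set; set of 3 now {3, 7}
Step 10: find(4) -> no change; set of 4 is {4}
Step 11: find(5) -> no change; set of 5 is {5, 6}
Step 12: find(8) -> no change; set of 8 is {2, 8}
Step 13: find(2) -> no change; set of 2 is {2, 8}
Step 14: union(3, 7) -> already same set; set of 3 now {3, 7}
Step 15: union(7, 5) -> merged; set of 7 now {3, 5, 6, 7}
Step 16: union(7, 8) -> merged; set of 7 now {2, 3, 5, 6, 7, 8}
Step 17: union(8, 1) -> merged; set of 8 now {1, 2, 3, 5, 6, 7, 8}
Component of 6: {1, 2, 3, 5, 6, 7, 8}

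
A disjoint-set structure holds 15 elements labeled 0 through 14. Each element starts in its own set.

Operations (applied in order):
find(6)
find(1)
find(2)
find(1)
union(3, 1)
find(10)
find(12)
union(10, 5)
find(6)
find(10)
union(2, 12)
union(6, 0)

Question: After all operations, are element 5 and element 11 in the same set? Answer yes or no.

Answer: no

Derivation:
Step 1: find(6) -> no change; set of 6 is {6}
Step 2: find(1) -> no change; set of 1 is {1}
Step 3: find(2) -> no change; set of 2 is {2}
Step 4: find(1) -> no change; set of 1 is {1}
Step 5: union(3, 1) -> merged; set of 3 now {1, 3}
Step 6: find(10) -> no change; set of 10 is {10}
Step 7: find(12) -> no change; set of 12 is {12}
Step 8: union(10, 5) -> merged; set of 10 now {5, 10}
Step 9: find(6) -> no change; set of 6 is {6}
Step 10: find(10) -> no change; set of 10 is {5, 10}
Step 11: union(2, 12) -> merged; set of 2 now {2, 12}
Step 12: union(6, 0) -> merged; set of 6 now {0, 6}
Set of 5: {5, 10}; 11 is not a member.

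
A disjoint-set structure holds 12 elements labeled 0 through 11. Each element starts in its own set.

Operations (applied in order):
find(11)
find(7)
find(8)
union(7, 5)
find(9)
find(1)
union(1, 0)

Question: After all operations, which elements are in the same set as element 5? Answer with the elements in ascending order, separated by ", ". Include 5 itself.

Answer: 5, 7

Derivation:
Step 1: find(11) -> no change; set of 11 is {11}
Step 2: find(7) -> no change; set of 7 is {7}
Step 3: find(8) -> no change; set of 8 is {8}
Step 4: union(7, 5) -> merged; set of 7 now {5, 7}
Step 5: find(9) -> no change; set of 9 is {9}
Step 6: find(1) -> no change; set of 1 is {1}
Step 7: union(1, 0) -> merged; set of 1 now {0, 1}
Component of 5: {5, 7}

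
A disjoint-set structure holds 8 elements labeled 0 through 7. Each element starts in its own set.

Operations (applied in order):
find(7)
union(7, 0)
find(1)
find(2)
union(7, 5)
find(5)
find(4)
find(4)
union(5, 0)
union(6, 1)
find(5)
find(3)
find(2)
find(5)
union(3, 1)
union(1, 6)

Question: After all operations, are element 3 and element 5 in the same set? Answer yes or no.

Step 1: find(7) -> no change; set of 7 is {7}
Step 2: union(7, 0) -> merged; set of 7 now {0, 7}
Step 3: find(1) -> no change; set of 1 is {1}
Step 4: find(2) -> no change; set of 2 is {2}
Step 5: union(7, 5) -> merged; set of 7 now {0, 5, 7}
Step 6: find(5) -> no change; set of 5 is {0, 5, 7}
Step 7: find(4) -> no change; set of 4 is {4}
Step 8: find(4) -> no change; set of 4 is {4}
Step 9: union(5, 0) -> already same set; set of 5 now {0, 5, 7}
Step 10: union(6, 1) -> merged; set of 6 now {1, 6}
Step 11: find(5) -> no change; set of 5 is {0, 5, 7}
Step 12: find(3) -> no change; set of 3 is {3}
Step 13: find(2) -> no change; set of 2 is {2}
Step 14: find(5) -> no change; set of 5 is {0, 5, 7}
Step 15: union(3, 1) -> merged; set of 3 now {1, 3, 6}
Step 16: union(1, 6) -> already same set; set of 1 now {1, 3, 6}
Set of 3: {1, 3, 6}; 5 is not a member.

Answer: no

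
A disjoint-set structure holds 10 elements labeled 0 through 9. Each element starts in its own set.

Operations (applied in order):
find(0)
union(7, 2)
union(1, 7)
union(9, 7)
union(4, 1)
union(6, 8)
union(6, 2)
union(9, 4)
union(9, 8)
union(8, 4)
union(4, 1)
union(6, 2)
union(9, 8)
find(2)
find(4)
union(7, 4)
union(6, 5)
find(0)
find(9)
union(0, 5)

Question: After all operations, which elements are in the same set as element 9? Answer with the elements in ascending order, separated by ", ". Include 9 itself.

Answer: 0, 1, 2, 4, 5, 6, 7, 8, 9

Derivation:
Step 1: find(0) -> no change; set of 0 is {0}
Step 2: union(7, 2) -> merged; set of 7 now {2, 7}
Step 3: union(1, 7) -> merged; set of 1 now {1, 2, 7}
Step 4: union(9, 7) -> merged; set of 9 now {1, 2, 7, 9}
Step 5: union(4, 1) -> merged; set of 4 now {1, 2, 4, 7, 9}
Step 6: union(6, 8) -> merged; set of 6 now {6, 8}
Step 7: union(6, 2) -> merged; set of 6 now {1, 2, 4, 6, 7, 8, 9}
Step 8: union(9, 4) -> already same set; set of 9 now {1, 2, 4, 6, 7, 8, 9}
Step 9: union(9, 8) -> already same set; set of 9 now {1, 2, 4, 6, 7, 8, 9}
Step 10: union(8, 4) -> already same set; set of 8 now {1, 2, 4, 6, 7, 8, 9}
Step 11: union(4, 1) -> already same set; set of 4 now {1, 2, 4, 6, 7, 8, 9}
Step 12: union(6, 2) -> already same set; set of 6 now {1, 2, 4, 6, 7, 8, 9}
Step 13: union(9, 8) -> already same set; set of 9 now {1, 2, 4, 6, 7, 8, 9}
Step 14: find(2) -> no change; set of 2 is {1, 2, 4, 6, 7, 8, 9}
Step 15: find(4) -> no change; set of 4 is {1, 2, 4, 6, 7, 8, 9}
Step 16: union(7, 4) -> already same set; set of 7 now {1, 2, 4, 6, 7, 8, 9}
Step 17: union(6, 5) -> merged; set of 6 now {1, 2, 4, 5, 6, 7, 8, 9}
Step 18: find(0) -> no change; set of 0 is {0}
Step 19: find(9) -> no change; set of 9 is {1, 2, 4, 5, 6, 7, 8, 9}
Step 20: union(0, 5) -> merged; set of 0 now {0, 1, 2, 4, 5, 6, 7, 8, 9}
Component of 9: {0, 1, 2, 4, 5, 6, 7, 8, 9}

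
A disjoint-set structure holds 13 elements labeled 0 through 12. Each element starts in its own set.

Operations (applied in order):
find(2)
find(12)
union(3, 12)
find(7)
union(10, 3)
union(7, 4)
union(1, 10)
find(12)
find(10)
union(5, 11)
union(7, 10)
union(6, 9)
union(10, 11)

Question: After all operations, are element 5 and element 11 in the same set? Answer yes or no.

Step 1: find(2) -> no change; set of 2 is {2}
Step 2: find(12) -> no change; set of 12 is {12}
Step 3: union(3, 12) -> merged; set of 3 now {3, 12}
Step 4: find(7) -> no change; set of 7 is {7}
Step 5: union(10, 3) -> merged; set of 10 now {3, 10, 12}
Step 6: union(7, 4) -> merged; set of 7 now {4, 7}
Step 7: union(1, 10) -> merged; set of 1 now {1, 3, 10, 12}
Step 8: find(12) -> no change; set of 12 is {1, 3, 10, 12}
Step 9: find(10) -> no change; set of 10 is {1, 3, 10, 12}
Step 10: union(5, 11) -> merged; set of 5 now {5, 11}
Step 11: union(7, 10) -> merged; set of 7 now {1, 3, 4, 7, 10, 12}
Step 12: union(6, 9) -> merged; set of 6 now {6, 9}
Step 13: union(10, 11) -> merged; set of 10 now {1, 3, 4, 5, 7, 10, 11, 12}
Set of 5: {1, 3, 4, 5, 7, 10, 11, 12}; 11 is a member.

Answer: yes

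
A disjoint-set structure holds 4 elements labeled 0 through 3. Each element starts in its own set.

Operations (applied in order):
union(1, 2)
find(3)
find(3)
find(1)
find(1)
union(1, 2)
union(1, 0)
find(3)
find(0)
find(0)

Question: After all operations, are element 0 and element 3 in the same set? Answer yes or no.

Answer: no

Derivation:
Step 1: union(1, 2) -> merged; set of 1 now {1, 2}
Step 2: find(3) -> no change; set of 3 is {3}
Step 3: find(3) -> no change; set of 3 is {3}
Step 4: find(1) -> no change; set of 1 is {1, 2}
Step 5: find(1) -> no change; set of 1 is {1, 2}
Step 6: union(1, 2) -> already same set; set of 1 now {1, 2}
Step 7: union(1, 0) -> merged; set of 1 now {0, 1, 2}
Step 8: find(3) -> no change; set of 3 is {3}
Step 9: find(0) -> no change; set of 0 is {0, 1, 2}
Step 10: find(0) -> no change; set of 0 is {0, 1, 2}
Set of 0: {0, 1, 2}; 3 is not a member.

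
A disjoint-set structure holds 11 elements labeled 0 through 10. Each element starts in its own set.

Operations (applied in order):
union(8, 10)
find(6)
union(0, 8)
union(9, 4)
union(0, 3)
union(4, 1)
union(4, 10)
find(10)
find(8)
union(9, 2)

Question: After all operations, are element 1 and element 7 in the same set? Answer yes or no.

Answer: no

Derivation:
Step 1: union(8, 10) -> merged; set of 8 now {8, 10}
Step 2: find(6) -> no change; set of 6 is {6}
Step 3: union(0, 8) -> merged; set of 0 now {0, 8, 10}
Step 4: union(9, 4) -> merged; set of 9 now {4, 9}
Step 5: union(0, 3) -> merged; set of 0 now {0, 3, 8, 10}
Step 6: union(4, 1) -> merged; set of 4 now {1, 4, 9}
Step 7: union(4, 10) -> merged; set of 4 now {0, 1, 3, 4, 8, 9, 10}
Step 8: find(10) -> no change; set of 10 is {0, 1, 3, 4, 8, 9, 10}
Step 9: find(8) -> no change; set of 8 is {0, 1, 3, 4, 8, 9, 10}
Step 10: union(9, 2) -> merged; set of 9 now {0, 1, 2, 3, 4, 8, 9, 10}
Set of 1: {0, 1, 2, 3, 4, 8, 9, 10}; 7 is not a member.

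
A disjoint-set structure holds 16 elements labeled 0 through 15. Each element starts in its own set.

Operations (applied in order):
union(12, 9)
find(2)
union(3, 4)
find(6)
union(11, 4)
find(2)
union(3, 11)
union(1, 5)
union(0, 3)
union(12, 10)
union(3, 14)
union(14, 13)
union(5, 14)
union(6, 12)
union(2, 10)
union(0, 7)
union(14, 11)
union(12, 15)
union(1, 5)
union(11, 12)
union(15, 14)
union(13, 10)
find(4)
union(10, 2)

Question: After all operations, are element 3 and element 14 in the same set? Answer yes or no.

Answer: yes

Derivation:
Step 1: union(12, 9) -> merged; set of 12 now {9, 12}
Step 2: find(2) -> no change; set of 2 is {2}
Step 3: union(3, 4) -> merged; set of 3 now {3, 4}
Step 4: find(6) -> no change; set of 6 is {6}
Step 5: union(11, 4) -> merged; set of 11 now {3, 4, 11}
Step 6: find(2) -> no change; set of 2 is {2}
Step 7: union(3, 11) -> already same set; set of 3 now {3, 4, 11}
Step 8: union(1, 5) -> merged; set of 1 now {1, 5}
Step 9: union(0, 3) -> merged; set of 0 now {0, 3, 4, 11}
Step 10: union(12, 10) -> merged; set of 12 now {9, 10, 12}
Step 11: union(3, 14) -> merged; set of 3 now {0, 3, 4, 11, 14}
Step 12: union(14, 13) -> merged; set of 14 now {0, 3, 4, 11, 13, 14}
Step 13: union(5, 14) -> merged; set of 5 now {0, 1, 3, 4, 5, 11, 13, 14}
Step 14: union(6, 12) -> merged; set of 6 now {6, 9, 10, 12}
Step 15: union(2, 10) -> merged; set of 2 now {2, 6, 9, 10, 12}
Step 16: union(0, 7) -> merged; set of 0 now {0, 1, 3, 4, 5, 7, 11, 13, 14}
Step 17: union(14, 11) -> already same set; set of 14 now {0, 1, 3, 4, 5, 7, 11, 13, 14}
Step 18: union(12, 15) -> merged; set of 12 now {2, 6, 9, 10, 12, 15}
Step 19: union(1, 5) -> already same set; set of 1 now {0, 1, 3, 4, 5, 7, 11, 13, 14}
Step 20: union(11, 12) -> merged; set of 11 now {0, 1, 2, 3, 4, 5, 6, 7, 9, 10, 11, 12, 13, 14, 15}
Step 21: union(15, 14) -> already same set; set of 15 now {0, 1, 2, 3, 4, 5, 6, 7, 9, 10, 11, 12, 13, 14, 15}
Step 22: union(13, 10) -> already same set; set of 13 now {0, 1, 2, 3, 4, 5, 6, 7, 9, 10, 11, 12, 13, 14, 15}
Step 23: find(4) -> no change; set of 4 is {0, 1, 2, 3, 4, 5, 6, 7, 9, 10, 11, 12, 13, 14, 15}
Step 24: union(10, 2) -> already same set; set of 10 now {0, 1, 2, 3, 4, 5, 6, 7, 9, 10, 11, 12, 13, 14, 15}
Set of 3: {0, 1, 2, 3, 4, 5, 6, 7, 9, 10, 11, 12, 13, 14, 15}; 14 is a member.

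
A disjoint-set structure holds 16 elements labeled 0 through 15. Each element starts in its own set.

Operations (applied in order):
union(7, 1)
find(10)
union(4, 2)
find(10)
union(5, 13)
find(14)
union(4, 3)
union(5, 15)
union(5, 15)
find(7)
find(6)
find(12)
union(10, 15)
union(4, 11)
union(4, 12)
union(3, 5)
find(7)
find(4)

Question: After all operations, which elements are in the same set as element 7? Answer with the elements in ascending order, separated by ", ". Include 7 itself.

Step 1: union(7, 1) -> merged; set of 7 now {1, 7}
Step 2: find(10) -> no change; set of 10 is {10}
Step 3: union(4, 2) -> merged; set of 4 now {2, 4}
Step 4: find(10) -> no change; set of 10 is {10}
Step 5: union(5, 13) -> merged; set of 5 now {5, 13}
Step 6: find(14) -> no change; set of 14 is {14}
Step 7: union(4, 3) -> merged; set of 4 now {2, 3, 4}
Step 8: union(5, 15) -> merged; set of 5 now {5, 13, 15}
Step 9: union(5, 15) -> already same set; set of 5 now {5, 13, 15}
Step 10: find(7) -> no change; set of 7 is {1, 7}
Step 11: find(6) -> no change; set of 6 is {6}
Step 12: find(12) -> no change; set of 12 is {12}
Step 13: union(10, 15) -> merged; set of 10 now {5, 10, 13, 15}
Step 14: union(4, 11) -> merged; set of 4 now {2, 3, 4, 11}
Step 15: union(4, 12) -> merged; set of 4 now {2, 3, 4, 11, 12}
Step 16: union(3, 5) -> merged; set of 3 now {2, 3, 4, 5, 10, 11, 12, 13, 15}
Step 17: find(7) -> no change; set of 7 is {1, 7}
Step 18: find(4) -> no change; set of 4 is {2, 3, 4, 5, 10, 11, 12, 13, 15}
Component of 7: {1, 7}

Answer: 1, 7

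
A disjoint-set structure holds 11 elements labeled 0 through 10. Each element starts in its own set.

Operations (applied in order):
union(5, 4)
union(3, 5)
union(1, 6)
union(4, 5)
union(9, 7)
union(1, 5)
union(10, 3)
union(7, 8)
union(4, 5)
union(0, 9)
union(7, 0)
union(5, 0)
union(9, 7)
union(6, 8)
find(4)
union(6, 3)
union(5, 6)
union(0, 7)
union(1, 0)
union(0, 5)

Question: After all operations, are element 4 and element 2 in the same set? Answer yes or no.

Step 1: union(5, 4) -> merged; set of 5 now {4, 5}
Step 2: union(3, 5) -> merged; set of 3 now {3, 4, 5}
Step 3: union(1, 6) -> merged; set of 1 now {1, 6}
Step 4: union(4, 5) -> already same set; set of 4 now {3, 4, 5}
Step 5: union(9, 7) -> merged; set of 9 now {7, 9}
Step 6: union(1, 5) -> merged; set of 1 now {1, 3, 4, 5, 6}
Step 7: union(10, 3) -> merged; set of 10 now {1, 3, 4, 5, 6, 10}
Step 8: union(7, 8) -> merged; set of 7 now {7, 8, 9}
Step 9: union(4, 5) -> already same set; set of 4 now {1, 3, 4, 5, 6, 10}
Step 10: union(0, 9) -> merged; set of 0 now {0, 7, 8, 9}
Step 11: union(7, 0) -> already same set; set of 7 now {0, 7, 8, 9}
Step 12: union(5, 0) -> merged; set of 5 now {0, 1, 3, 4, 5, 6, 7, 8, 9, 10}
Step 13: union(9, 7) -> already same set; set of 9 now {0, 1, 3, 4, 5, 6, 7, 8, 9, 10}
Step 14: union(6, 8) -> already same set; set of 6 now {0, 1, 3, 4, 5, 6, 7, 8, 9, 10}
Step 15: find(4) -> no change; set of 4 is {0, 1, 3, 4, 5, 6, 7, 8, 9, 10}
Step 16: union(6, 3) -> already same set; set of 6 now {0, 1, 3, 4, 5, 6, 7, 8, 9, 10}
Step 17: union(5, 6) -> already same set; set of 5 now {0, 1, 3, 4, 5, 6, 7, 8, 9, 10}
Step 18: union(0, 7) -> already same set; set of 0 now {0, 1, 3, 4, 5, 6, 7, 8, 9, 10}
Step 19: union(1, 0) -> already same set; set of 1 now {0, 1, 3, 4, 5, 6, 7, 8, 9, 10}
Step 20: union(0, 5) -> already same set; set of 0 now {0, 1, 3, 4, 5, 6, 7, 8, 9, 10}
Set of 4: {0, 1, 3, 4, 5, 6, 7, 8, 9, 10}; 2 is not a member.

Answer: no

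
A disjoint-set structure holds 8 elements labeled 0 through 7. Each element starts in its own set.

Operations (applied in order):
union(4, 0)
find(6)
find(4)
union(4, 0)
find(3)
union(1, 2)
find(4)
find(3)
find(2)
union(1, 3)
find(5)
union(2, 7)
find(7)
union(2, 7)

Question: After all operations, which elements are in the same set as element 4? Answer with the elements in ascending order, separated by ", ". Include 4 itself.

Answer: 0, 4

Derivation:
Step 1: union(4, 0) -> merged; set of 4 now {0, 4}
Step 2: find(6) -> no change; set of 6 is {6}
Step 3: find(4) -> no change; set of 4 is {0, 4}
Step 4: union(4, 0) -> already same set; set of 4 now {0, 4}
Step 5: find(3) -> no change; set of 3 is {3}
Step 6: union(1, 2) -> merged; set of 1 now {1, 2}
Step 7: find(4) -> no change; set of 4 is {0, 4}
Step 8: find(3) -> no change; set of 3 is {3}
Step 9: find(2) -> no change; set of 2 is {1, 2}
Step 10: union(1, 3) -> merged; set of 1 now {1, 2, 3}
Step 11: find(5) -> no change; set of 5 is {5}
Step 12: union(2, 7) -> merged; set of 2 now {1, 2, 3, 7}
Step 13: find(7) -> no change; set of 7 is {1, 2, 3, 7}
Step 14: union(2, 7) -> already same set; set of 2 now {1, 2, 3, 7}
Component of 4: {0, 4}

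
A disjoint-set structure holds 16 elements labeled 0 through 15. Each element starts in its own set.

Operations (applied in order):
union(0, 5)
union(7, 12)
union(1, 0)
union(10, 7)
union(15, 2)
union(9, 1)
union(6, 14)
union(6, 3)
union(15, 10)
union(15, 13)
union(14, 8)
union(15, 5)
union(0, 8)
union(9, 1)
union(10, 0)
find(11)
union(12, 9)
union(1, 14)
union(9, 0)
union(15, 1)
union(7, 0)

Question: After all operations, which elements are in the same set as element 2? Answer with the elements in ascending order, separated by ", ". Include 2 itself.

Step 1: union(0, 5) -> merged; set of 0 now {0, 5}
Step 2: union(7, 12) -> merged; set of 7 now {7, 12}
Step 3: union(1, 0) -> merged; set of 1 now {0, 1, 5}
Step 4: union(10, 7) -> merged; set of 10 now {7, 10, 12}
Step 5: union(15, 2) -> merged; set of 15 now {2, 15}
Step 6: union(9, 1) -> merged; set of 9 now {0, 1, 5, 9}
Step 7: union(6, 14) -> merged; set of 6 now {6, 14}
Step 8: union(6, 3) -> merged; set of 6 now {3, 6, 14}
Step 9: union(15, 10) -> merged; set of 15 now {2, 7, 10, 12, 15}
Step 10: union(15, 13) -> merged; set of 15 now {2, 7, 10, 12, 13, 15}
Step 11: union(14, 8) -> merged; set of 14 now {3, 6, 8, 14}
Step 12: union(15, 5) -> merged; set of 15 now {0, 1, 2, 5, 7, 9, 10, 12, 13, 15}
Step 13: union(0, 8) -> merged; set of 0 now {0, 1, 2, 3, 5, 6, 7, 8, 9, 10, 12, 13, 14, 15}
Step 14: union(9, 1) -> already same set; set of 9 now {0, 1, 2, 3, 5, 6, 7, 8, 9, 10, 12, 13, 14, 15}
Step 15: union(10, 0) -> already same set; set of 10 now {0, 1, 2, 3, 5, 6, 7, 8, 9, 10, 12, 13, 14, 15}
Step 16: find(11) -> no change; set of 11 is {11}
Step 17: union(12, 9) -> already same set; set of 12 now {0, 1, 2, 3, 5, 6, 7, 8, 9, 10, 12, 13, 14, 15}
Step 18: union(1, 14) -> already same set; set of 1 now {0, 1, 2, 3, 5, 6, 7, 8, 9, 10, 12, 13, 14, 15}
Step 19: union(9, 0) -> already same set; set of 9 now {0, 1, 2, 3, 5, 6, 7, 8, 9, 10, 12, 13, 14, 15}
Step 20: union(15, 1) -> already same set; set of 15 now {0, 1, 2, 3, 5, 6, 7, 8, 9, 10, 12, 13, 14, 15}
Step 21: union(7, 0) -> already same set; set of 7 now {0, 1, 2, 3, 5, 6, 7, 8, 9, 10, 12, 13, 14, 15}
Component of 2: {0, 1, 2, 3, 5, 6, 7, 8, 9, 10, 12, 13, 14, 15}

Answer: 0, 1, 2, 3, 5, 6, 7, 8, 9, 10, 12, 13, 14, 15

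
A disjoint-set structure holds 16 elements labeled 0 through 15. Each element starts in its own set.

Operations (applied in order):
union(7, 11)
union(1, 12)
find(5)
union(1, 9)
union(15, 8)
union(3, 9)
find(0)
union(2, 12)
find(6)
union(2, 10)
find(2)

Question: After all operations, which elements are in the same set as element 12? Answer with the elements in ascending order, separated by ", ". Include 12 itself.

Answer: 1, 2, 3, 9, 10, 12

Derivation:
Step 1: union(7, 11) -> merged; set of 7 now {7, 11}
Step 2: union(1, 12) -> merged; set of 1 now {1, 12}
Step 3: find(5) -> no change; set of 5 is {5}
Step 4: union(1, 9) -> merged; set of 1 now {1, 9, 12}
Step 5: union(15, 8) -> merged; set of 15 now {8, 15}
Step 6: union(3, 9) -> merged; set of 3 now {1, 3, 9, 12}
Step 7: find(0) -> no change; set of 0 is {0}
Step 8: union(2, 12) -> merged; set of 2 now {1, 2, 3, 9, 12}
Step 9: find(6) -> no change; set of 6 is {6}
Step 10: union(2, 10) -> merged; set of 2 now {1, 2, 3, 9, 10, 12}
Step 11: find(2) -> no change; set of 2 is {1, 2, 3, 9, 10, 12}
Component of 12: {1, 2, 3, 9, 10, 12}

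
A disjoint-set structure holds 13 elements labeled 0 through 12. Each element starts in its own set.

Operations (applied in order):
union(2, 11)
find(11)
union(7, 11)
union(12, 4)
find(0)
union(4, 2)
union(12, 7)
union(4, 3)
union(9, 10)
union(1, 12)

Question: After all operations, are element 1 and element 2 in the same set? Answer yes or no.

Answer: yes

Derivation:
Step 1: union(2, 11) -> merged; set of 2 now {2, 11}
Step 2: find(11) -> no change; set of 11 is {2, 11}
Step 3: union(7, 11) -> merged; set of 7 now {2, 7, 11}
Step 4: union(12, 4) -> merged; set of 12 now {4, 12}
Step 5: find(0) -> no change; set of 0 is {0}
Step 6: union(4, 2) -> merged; set of 4 now {2, 4, 7, 11, 12}
Step 7: union(12, 7) -> already same set; set of 12 now {2, 4, 7, 11, 12}
Step 8: union(4, 3) -> merged; set of 4 now {2, 3, 4, 7, 11, 12}
Step 9: union(9, 10) -> merged; set of 9 now {9, 10}
Step 10: union(1, 12) -> merged; set of 1 now {1, 2, 3, 4, 7, 11, 12}
Set of 1: {1, 2, 3, 4, 7, 11, 12}; 2 is a member.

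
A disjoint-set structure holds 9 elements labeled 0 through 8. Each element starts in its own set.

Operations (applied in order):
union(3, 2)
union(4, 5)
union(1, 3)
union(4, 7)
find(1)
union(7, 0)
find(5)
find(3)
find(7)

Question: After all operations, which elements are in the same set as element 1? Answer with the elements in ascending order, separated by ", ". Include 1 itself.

Step 1: union(3, 2) -> merged; set of 3 now {2, 3}
Step 2: union(4, 5) -> merged; set of 4 now {4, 5}
Step 3: union(1, 3) -> merged; set of 1 now {1, 2, 3}
Step 4: union(4, 7) -> merged; set of 4 now {4, 5, 7}
Step 5: find(1) -> no change; set of 1 is {1, 2, 3}
Step 6: union(7, 0) -> merged; set of 7 now {0, 4, 5, 7}
Step 7: find(5) -> no change; set of 5 is {0, 4, 5, 7}
Step 8: find(3) -> no change; set of 3 is {1, 2, 3}
Step 9: find(7) -> no change; set of 7 is {0, 4, 5, 7}
Component of 1: {1, 2, 3}

Answer: 1, 2, 3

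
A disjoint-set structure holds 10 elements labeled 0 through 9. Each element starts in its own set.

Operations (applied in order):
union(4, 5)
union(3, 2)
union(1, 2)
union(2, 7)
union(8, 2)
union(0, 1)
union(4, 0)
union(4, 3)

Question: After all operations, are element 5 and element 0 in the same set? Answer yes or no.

Step 1: union(4, 5) -> merged; set of 4 now {4, 5}
Step 2: union(3, 2) -> merged; set of 3 now {2, 3}
Step 3: union(1, 2) -> merged; set of 1 now {1, 2, 3}
Step 4: union(2, 7) -> merged; set of 2 now {1, 2, 3, 7}
Step 5: union(8, 2) -> merged; set of 8 now {1, 2, 3, 7, 8}
Step 6: union(0, 1) -> merged; set of 0 now {0, 1, 2, 3, 7, 8}
Step 7: union(4, 0) -> merged; set of 4 now {0, 1, 2, 3, 4, 5, 7, 8}
Step 8: union(4, 3) -> already same set; set of 4 now {0, 1, 2, 3, 4, 5, 7, 8}
Set of 5: {0, 1, 2, 3, 4, 5, 7, 8}; 0 is a member.

Answer: yes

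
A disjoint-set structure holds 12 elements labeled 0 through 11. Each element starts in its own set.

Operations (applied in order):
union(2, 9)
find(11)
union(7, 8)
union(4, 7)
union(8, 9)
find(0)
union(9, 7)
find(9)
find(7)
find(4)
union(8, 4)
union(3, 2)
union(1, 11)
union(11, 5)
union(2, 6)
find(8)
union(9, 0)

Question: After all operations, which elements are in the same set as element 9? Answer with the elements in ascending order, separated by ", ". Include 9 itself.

Answer: 0, 2, 3, 4, 6, 7, 8, 9

Derivation:
Step 1: union(2, 9) -> merged; set of 2 now {2, 9}
Step 2: find(11) -> no change; set of 11 is {11}
Step 3: union(7, 8) -> merged; set of 7 now {7, 8}
Step 4: union(4, 7) -> merged; set of 4 now {4, 7, 8}
Step 5: union(8, 9) -> merged; set of 8 now {2, 4, 7, 8, 9}
Step 6: find(0) -> no change; set of 0 is {0}
Step 7: union(9, 7) -> already same set; set of 9 now {2, 4, 7, 8, 9}
Step 8: find(9) -> no change; set of 9 is {2, 4, 7, 8, 9}
Step 9: find(7) -> no change; set of 7 is {2, 4, 7, 8, 9}
Step 10: find(4) -> no change; set of 4 is {2, 4, 7, 8, 9}
Step 11: union(8, 4) -> already same set; set of 8 now {2, 4, 7, 8, 9}
Step 12: union(3, 2) -> merged; set of 3 now {2, 3, 4, 7, 8, 9}
Step 13: union(1, 11) -> merged; set of 1 now {1, 11}
Step 14: union(11, 5) -> merged; set of 11 now {1, 5, 11}
Step 15: union(2, 6) -> merged; set of 2 now {2, 3, 4, 6, 7, 8, 9}
Step 16: find(8) -> no change; set of 8 is {2, 3, 4, 6, 7, 8, 9}
Step 17: union(9, 0) -> merged; set of 9 now {0, 2, 3, 4, 6, 7, 8, 9}
Component of 9: {0, 2, 3, 4, 6, 7, 8, 9}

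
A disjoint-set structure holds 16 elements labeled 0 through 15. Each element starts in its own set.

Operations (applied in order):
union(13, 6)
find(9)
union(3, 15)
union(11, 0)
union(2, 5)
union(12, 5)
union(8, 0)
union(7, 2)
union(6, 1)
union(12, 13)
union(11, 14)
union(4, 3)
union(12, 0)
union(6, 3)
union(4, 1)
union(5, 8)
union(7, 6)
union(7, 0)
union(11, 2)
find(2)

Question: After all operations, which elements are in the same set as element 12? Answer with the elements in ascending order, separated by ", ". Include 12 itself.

Step 1: union(13, 6) -> merged; set of 13 now {6, 13}
Step 2: find(9) -> no change; set of 9 is {9}
Step 3: union(3, 15) -> merged; set of 3 now {3, 15}
Step 4: union(11, 0) -> merged; set of 11 now {0, 11}
Step 5: union(2, 5) -> merged; set of 2 now {2, 5}
Step 6: union(12, 5) -> merged; set of 12 now {2, 5, 12}
Step 7: union(8, 0) -> merged; set of 8 now {0, 8, 11}
Step 8: union(7, 2) -> merged; set of 7 now {2, 5, 7, 12}
Step 9: union(6, 1) -> merged; set of 6 now {1, 6, 13}
Step 10: union(12, 13) -> merged; set of 12 now {1, 2, 5, 6, 7, 12, 13}
Step 11: union(11, 14) -> merged; set of 11 now {0, 8, 11, 14}
Step 12: union(4, 3) -> merged; set of 4 now {3, 4, 15}
Step 13: union(12, 0) -> merged; set of 12 now {0, 1, 2, 5, 6, 7, 8, 11, 12, 13, 14}
Step 14: union(6, 3) -> merged; set of 6 now {0, 1, 2, 3, 4, 5, 6, 7, 8, 11, 12, 13, 14, 15}
Step 15: union(4, 1) -> already same set; set of 4 now {0, 1, 2, 3, 4, 5, 6, 7, 8, 11, 12, 13, 14, 15}
Step 16: union(5, 8) -> already same set; set of 5 now {0, 1, 2, 3, 4, 5, 6, 7, 8, 11, 12, 13, 14, 15}
Step 17: union(7, 6) -> already same set; set of 7 now {0, 1, 2, 3, 4, 5, 6, 7, 8, 11, 12, 13, 14, 15}
Step 18: union(7, 0) -> already same set; set of 7 now {0, 1, 2, 3, 4, 5, 6, 7, 8, 11, 12, 13, 14, 15}
Step 19: union(11, 2) -> already same set; set of 11 now {0, 1, 2, 3, 4, 5, 6, 7, 8, 11, 12, 13, 14, 15}
Step 20: find(2) -> no change; set of 2 is {0, 1, 2, 3, 4, 5, 6, 7, 8, 11, 12, 13, 14, 15}
Component of 12: {0, 1, 2, 3, 4, 5, 6, 7, 8, 11, 12, 13, 14, 15}

Answer: 0, 1, 2, 3, 4, 5, 6, 7, 8, 11, 12, 13, 14, 15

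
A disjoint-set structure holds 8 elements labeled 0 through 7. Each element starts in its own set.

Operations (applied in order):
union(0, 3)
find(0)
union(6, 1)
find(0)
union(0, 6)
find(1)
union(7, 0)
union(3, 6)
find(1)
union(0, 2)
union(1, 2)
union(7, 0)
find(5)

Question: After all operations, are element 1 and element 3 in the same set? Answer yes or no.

Answer: yes

Derivation:
Step 1: union(0, 3) -> merged; set of 0 now {0, 3}
Step 2: find(0) -> no change; set of 0 is {0, 3}
Step 3: union(6, 1) -> merged; set of 6 now {1, 6}
Step 4: find(0) -> no change; set of 0 is {0, 3}
Step 5: union(0, 6) -> merged; set of 0 now {0, 1, 3, 6}
Step 6: find(1) -> no change; set of 1 is {0, 1, 3, 6}
Step 7: union(7, 0) -> merged; set of 7 now {0, 1, 3, 6, 7}
Step 8: union(3, 6) -> already same set; set of 3 now {0, 1, 3, 6, 7}
Step 9: find(1) -> no change; set of 1 is {0, 1, 3, 6, 7}
Step 10: union(0, 2) -> merged; set of 0 now {0, 1, 2, 3, 6, 7}
Step 11: union(1, 2) -> already same set; set of 1 now {0, 1, 2, 3, 6, 7}
Step 12: union(7, 0) -> already same set; set of 7 now {0, 1, 2, 3, 6, 7}
Step 13: find(5) -> no change; set of 5 is {5}
Set of 1: {0, 1, 2, 3, 6, 7}; 3 is a member.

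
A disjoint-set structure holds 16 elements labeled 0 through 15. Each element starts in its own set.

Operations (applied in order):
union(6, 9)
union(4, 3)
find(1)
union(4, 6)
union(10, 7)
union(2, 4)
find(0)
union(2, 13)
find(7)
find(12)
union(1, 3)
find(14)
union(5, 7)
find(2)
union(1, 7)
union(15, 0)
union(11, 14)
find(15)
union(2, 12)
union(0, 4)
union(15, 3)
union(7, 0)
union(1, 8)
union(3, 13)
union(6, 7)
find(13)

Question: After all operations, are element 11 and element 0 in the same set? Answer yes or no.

Step 1: union(6, 9) -> merged; set of 6 now {6, 9}
Step 2: union(4, 3) -> merged; set of 4 now {3, 4}
Step 3: find(1) -> no change; set of 1 is {1}
Step 4: union(4, 6) -> merged; set of 4 now {3, 4, 6, 9}
Step 5: union(10, 7) -> merged; set of 10 now {7, 10}
Step 6: union(2, 4) -> merged; set of 2 now {2, 3, 4, 6, 9}
Step 7: find(0) -> no change; set of 0 is {0}
Step 8: union(2, 13) -> merged; set of 2 now {2, 3, 4, 6, 9, 13}
Step 9: find(7) -> no change; set of 7 is {7, 10}
Step 10: find(12) -> no change; set of 12 is {12}
Step 11: union(1, 3) -> merged; set of 1 now {1, 2, 3, 4, 6, 9, 13}
Step 12: find(14) -> no change; set of 14 is {14}
Step 13: union(5, 7) -> merged; set of 5 now {5, 7, 10}
Step 14: find(2) -> no change; set of 2 is {1, 2, 3, 4, 6, 9, 13}
Step 15: union(1, 7) -> merged; set of 1 now {1, 2, 3, 4, 5, 6, 7, 9, 10, 13}
Step 16: union(15, 0) -> merged; set of 15 now {0, 15}
Step 17: union(11, 14) -> merged; set of 11 now {11, 14}
Step 18: find(15) -> no change; set of 15 is {0, 15}
Step 19: union(2, 12) -> merged; set of 2 now {1, 2, 3, 4, 5, 6, 7, 9, 10, 12, 13}
Step 20: union(0, 4) -> merged; set of 0 now {0, 1, 2, 3, 4, 5, 6, 7, 9, 10, 12, 13, 15}
Step 21: union(15, 3) -> already same set; set of 15 now {0, 1, 2, 3, 4, 5, 6, 7, 9, 10, 12, 13, 15}
Step 22: union(7, 0) -> already same set; set of 7 now {0, 1, 2, 3, 4, 5, 6, 7, 9, 10, 12, 13, 15}
Step 23: union(1, 8) -> merged; set of 1 now {0, 1, 2, 3, 4, 5, 6, 7, 8, 9, 10, 12, 13, 15}
Step 24: union(3, 13) -> already same set; set of 3 now {0, 1, 2, 3, 4, 5, 6, 7, 8, 9, 10, 12, 13, 15}
Step 25: union(6, 7) -> already same set; set of 6 now {0, 1, 2, 3, 4, 5, 6, 7, 8, 9, 10, 12, 13, 15}
Step 26: find(13) -> no change; set of 13 is {0, 1, 2, 3, 4, 5, 6, 7, 8, 9, 10, 12, 13, 15}
Set of 11: {11, 14}; 0 is not a member.

Answer: no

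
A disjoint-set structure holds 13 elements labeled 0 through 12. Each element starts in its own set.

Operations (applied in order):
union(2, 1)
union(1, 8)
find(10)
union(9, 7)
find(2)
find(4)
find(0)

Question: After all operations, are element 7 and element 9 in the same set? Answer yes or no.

Answer: yes

Derivation:
Step 1: union(2, 1) -> merged; set of 2 now {1, 2}
Step 2: union(1, 8) -> merged; set of 1 now {1, 2, 8}
Step 3: find(10) -> no change; set of 10 is {10}
Step 4: union(9, 7) -> merged; set of 9 now {7, 9}
Step 5: find(2) -> no change; set of 2 is {1, 2, 8}
Step 6: find(4) -> no change; set of 4 is {4}
Step 7: find(0) -> no change; set of 0 is {0}
Set of 7: {7, 9}; 9 is a member.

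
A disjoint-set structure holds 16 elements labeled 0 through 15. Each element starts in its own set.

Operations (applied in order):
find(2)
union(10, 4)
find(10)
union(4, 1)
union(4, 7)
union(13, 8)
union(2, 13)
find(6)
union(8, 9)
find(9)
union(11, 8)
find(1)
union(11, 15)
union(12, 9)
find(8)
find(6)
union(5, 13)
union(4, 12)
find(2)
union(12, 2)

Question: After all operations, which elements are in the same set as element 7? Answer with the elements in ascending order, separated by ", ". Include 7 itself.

Step 1: find(2) -> no change; set of 2 is {2}
Step 2: union(10, 4) -> merged; set of 10 now {4, 10}
Step 3: find(10) -> no change; set of 10 is {4, 10}
Step 4: union(4, 1) -> merged; set of 4 now {1, 4, 10}
Step 5: union(4, 7) -> merged; set of 4 now {1, 4, 7, 10}
Step 6: union(13, 8) -> merged; set of 13 now {8, 13}
Step 7: union(2, 13) -> merged; set of 2 now {2, 8, 13}
Step 8: find(6) -> no change; set of 6 is {6}
Step 9: union(8, 9) -> merged; set of 8 now {2, 8, 9, 13}
Step 10: find(9) -> no change; set of 9 is {2, 8, 9, 13}
Step 11: union(11, 8) -> merged; set of 11 now {2, 8, 9, 11, 13}
Step 12: find(1) -> no change; set of 1 is {1, 4, 7, 10}
Step 13: union(11, 15) -> merged; set of 11 now {2, 8, 9, 11, 13, 15}
Step 14: union(12, 9) -> merged; set of 12 now {2, 8, 9, 11, 12, 13, 15}
Step 15: find(8) -> no change; set of 8 is {2, 8, 9, 11, 12, 13, 15}
Step 16: find(6) -> no change; set of 6 is {6}
Step 17: union(5, 13) -> merged; set of 5 now {2, 5, 8, 9, 11, 12, 13, 15}
Step 18: union(4, 12) -> merged; set of 4 now {1, 2, 4, 5, 7, 8, 9, 10, 11, 12, 13, 15}
Step 19: find(2) -> no change; set of 2 is {1, 2, 4, 5, 7, 8, 9, 10, 11, 12, 13, 15}
Step 20: union(12, 2) -> already same set; set of 12 now {1, 2, 4, 5, 7, 8, 9, 10, 11, 12, 13, 15}
Component of 7: {1, 2, 4, 5, 7, 8, 9, 10, 11, 12, 13, 15}

Answer: 1, 2, 4, 5, 7, 8, 9, 10, 11, 12, 13, 15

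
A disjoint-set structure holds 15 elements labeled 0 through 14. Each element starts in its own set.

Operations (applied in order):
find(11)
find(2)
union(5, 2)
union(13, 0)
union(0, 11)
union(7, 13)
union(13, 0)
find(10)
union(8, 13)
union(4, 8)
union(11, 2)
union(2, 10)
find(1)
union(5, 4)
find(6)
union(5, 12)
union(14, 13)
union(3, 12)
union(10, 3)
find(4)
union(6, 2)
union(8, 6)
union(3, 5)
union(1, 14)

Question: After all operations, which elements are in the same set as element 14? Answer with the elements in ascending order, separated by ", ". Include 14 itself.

Step 1: find(11) -> no change; set of 11 is {11}
Step 2: find(2) -> no change; set of 2 is {2}
Step 3: union(5, 2) -> merged; set of 5 now {2, 5}
Step 4: union(13, 0) -> merged; set of 13 now {0, 13}
Step 5: union(0, 11) -> merged; set of 0 now {0, 11, 13}
Step 6: union(7, 13) -> merged; set of 7 now {0, 7, 11, 13}
Step 7: union(13, 0) -> already same set; set of 13 now {0, 7, 11, 13}
Step 8: find(10) -> no change; set of 10 is {10}
Step 9: union(8, 13) -> merged; set of 8 now {0, 7, 8, 11, 13}
Step 10: union(4, 8) -> merged; set of 4 now {0, 4, 7, 8, 11, 13}
Step 11: union(11, 2) -> merged; set of 11 now {0, 2, 4, 5, 7, 8, 11, 13}
Step 12: union(2, 10) -> merged; set of 2 now {0, 2, 4, 5, 7, 8, 10, 11, 13}
Step 13: find(1) -> no change; set of 1 is {1}
Step 14: union(5, 4) -> already same set; set of 5 now {0, 2, 4, 5, 7, 8, 10, 11, 13}
Step 15: find(6) -> no change; set of 6 is {6}
Step 16: union(5, 12) -> merged; set of 5 now {0, 2, 4, 5, 7, 8, 10, 11, 12, 13}
Step 17: union(14, 13) -> merged; set of 14 now {0, 2, 4, 5, 7, 8, 10, 11, 12, 13, 14}
Step 18: union(3, 12) -> merged; set of 3 now {0, 2, 3, 4, 5, 7, 8, 10, 11, 12, 13, 14}
Step 19: union(10, 3) -> already same set; set of 10 now {0, 2, 3, 4, 5, 7, 8, 10, 11, 12, 13, 14}
Step 20: find(4) -> no change; set of 4 is {0, 2, 3, 4, 5, 7, 8, 10, 11, 12, 13, 14}
Step 21: union(6, 2) -> merged; set of 6 now {0, 2, 3, 4, 5, 6, 7, 8, 10, 11, 12, 13, 14}
Step 22: union(8, 6) -> already same set; set of 8 now {0, 2, 3, 4, 5, 6, 7, 8, 10, 11, 12, 13, 14}
Step 23: union(3, 5) -> already same set; set of 3 now {0, 2, 3, 4, 5, 6, 7, 8, 10, 11, 12, 13, 14}
Step 24: union(1, 14) -> merged; set of 1 now {0, 1, 2, 3, 4, 5, 6, 7, 8, 10, 11, 12, 13, 14}
Component of 14: {0, 1, 2, 3, 4, 5, 6, 7, 8, 10, 11, 12, 13, 14}

Answer: 0, 1, 2, 3, 4, 5, 6, 7, 8, 10, 11, 12, 13, 14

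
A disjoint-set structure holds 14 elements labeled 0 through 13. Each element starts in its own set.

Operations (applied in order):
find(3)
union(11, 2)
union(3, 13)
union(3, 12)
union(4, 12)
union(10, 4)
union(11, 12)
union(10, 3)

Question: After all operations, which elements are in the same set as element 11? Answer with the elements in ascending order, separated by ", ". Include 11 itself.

Answer: 2, 3, 4, 10, 11, 12, 13

Derivation:
Step 1: find(3) -> no change; set of 3 is {3}
Step 2: union(11, 2) -> merged; set of 11 now {2, 11}
Step 3: union(3, 13) -> merged; set of 3 now {3, 13}
Step 4: union(3, 12) -> merged; set of 3 now {3, 12, 13}
Step 5: union(4, 12) -> merged; set of 4 now {3, 4, 12, 13}
Step 6: union(10, 4) -> merged; set of 10 now {3, 4, 10, 12, 13}
Step 7: union(11, 12) -> merged; set of 11 now {2, 3, 4, 10, 11, 12, 13}
Step 8: union(10, 3) -> already same set; set of 10 now {2, 3, 4, 10, 11, 12, 13}
Component of 11: {2, 3, 4, 10, 11, 12, 13}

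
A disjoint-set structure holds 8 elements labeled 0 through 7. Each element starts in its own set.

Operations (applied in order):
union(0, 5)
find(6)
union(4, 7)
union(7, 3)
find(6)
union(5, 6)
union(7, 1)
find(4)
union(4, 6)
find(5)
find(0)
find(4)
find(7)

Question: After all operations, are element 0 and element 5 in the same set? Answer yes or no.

Answer: yes

Derivation:
Step 1: union(0, 5) -> merged; set of 0 now {0, 5}
Step 2: find(6) -> no change; set of 6 is {6}
Step 3: union(4, 7) -> merged; set of 4 now {4, 7}
Step 4: union(7, 3) -> merged; set of 7 now {3, 4, 7}
Step 5: find(6) -> no change; set of 6 is {6}
Step 6: union(5, 6) -> merged; set of 5 now {0, 5, 6}
Step 7: union(7, 1) -> merged; set of 7 now {1, 3, 4, 7}
Step 8: find(4) -> no change; set of 4 is {1, 3, 4, 7}
Step 9: union(4, 6) -> merged; set of 4 now {0, 1, 3, 4, 5, 6, 7}
Step 10: find(5) -> no change; set of 5 is {0, 1, 3, 4, 5, 6, 7}
Step 11: find(0) -> no change; set of 0 is {0, 1, 3, 4, 5, 6, 7}
Step 12: find(4) -> no change; set of 4 is {0, 1, 3, 4, 5, 6, 7}
Step 13: find(7) -> no change; set of 7 is {0, 1, 3, 4, 5, 6, 7}
Set of 0: {0, 1, 3, 4, 5, 6, 7}; 5 is a member.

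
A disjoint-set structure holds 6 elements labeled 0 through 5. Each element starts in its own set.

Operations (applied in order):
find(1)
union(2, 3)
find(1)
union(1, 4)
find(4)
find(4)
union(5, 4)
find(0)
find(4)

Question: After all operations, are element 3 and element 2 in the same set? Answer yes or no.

Step 1: find(1) -> no change; set of 1 is {1}
Step 2: union(2, 3) -> merged; set of 2 now {2, 3}
Step 3: find(1) -> no change; set of 1 is {1}
Step 4: union(1, 4) -> merged; set of 1 now {1, 4}
Step 5: find(4) -> no change; set of 4 is {1, 4}
Step 6: find(4) -> no change; set of 4 is {1, 4}
Step 7: union(5, 4) -> merged; set of 5 now {1, 4, 5}
Step 8: find(0) -> no change; set of 0 is {0}
Step 9: find(4) -> no change; set of 4 is {1, 4, 5}
Set of 3: {2, 3}; 2 is a member.

Answer: yes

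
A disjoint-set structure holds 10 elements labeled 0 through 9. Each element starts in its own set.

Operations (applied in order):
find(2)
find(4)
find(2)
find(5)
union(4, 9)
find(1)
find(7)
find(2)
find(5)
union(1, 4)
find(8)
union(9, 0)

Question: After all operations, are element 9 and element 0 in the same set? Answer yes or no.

Step 1: find(2) -> no change; set of 2 is {2}
Step 2: find(4) -> no change; set of 4 is {4}
Step 3: find(2) -> no change; set of 2 is {2}
Step 4: find(5) -> no change; set of 5 is {5}
Step 5: union(4, 9) -> merged; set of 4 now {4, 9}
Step 6: find(1) -> no change; set of 1 is {1}
Step 7: find(7) -> no change; set of 7 is {7}
Step 8: find(2) -> no change; set of 2 is {2}
Step 9: find(5) -> no change; set of 5 is {5}
Step 10: union(1, 4) -> merged; set of 1 now {1, 4, 9}
Step 11: find(8) -> no change; set of 8 is {8}
Step 12: union(9, 0) -> merged; set of 9 now {0, 1, 4, 9}
Set of 9: {0, 1, 4, 9}; 0 is a member.

Answer: yes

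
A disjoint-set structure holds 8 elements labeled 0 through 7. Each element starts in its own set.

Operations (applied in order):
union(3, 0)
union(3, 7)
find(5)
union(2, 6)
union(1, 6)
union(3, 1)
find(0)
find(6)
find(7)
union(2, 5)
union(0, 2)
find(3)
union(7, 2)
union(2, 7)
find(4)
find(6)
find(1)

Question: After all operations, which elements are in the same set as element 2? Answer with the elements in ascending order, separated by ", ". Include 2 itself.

Step 1: union(3, 0) -> merged; set of 3 now {0, 3}
Step 2: union(3, 7) -> merged; set of 3 now {0, 3, 7}
Step 3: find(5) -> no change; set of 5 is {5}
Step 4: union(2, 6) -> merged; set of 2 now {2, 6}
Step 5: union(1, 6) -> merged; set of 1 now {1, 2, 6}
Step 6: union(3, 1) -> merged; set of 3 now {0, 1, 2, 3, 6, 7}
Step 7: find(0) -> no change; set of 0 is {0, 1, 2, 3, 6, 7}
Step 8: find(6) -> no change; set of 6 is {0, 1, 2, 3, 6, 7}
Step 9: find(7) -> no change; set of 7 is {0, 1, 2, 3, 6, 7}
Step 10: union(2, 5) -> merged; set of 2 now {0, 1, 2, 3, 5, 6, 7}
Step 11: union(0, 2) -> already same set; set of 0 now {0, 1, 2, 3, 5, 6, 7}
Step 12: find(3) -> no change; set of 3 is {0, 1, 2, 3, 5, 6, 7}
Step 13: union(7, 2) -> already same set; set of 7 now {0, 1, 2, 3, 5, 6, 7}
Step 14: union(2, 7) -> already same set; set of 2 now {0, 1, 2, 3, 5, 6, 7}
Step 15: find(4) -> no change; set of 4 is {4}
Step 16: find(6) -> no change; set of 6 is {0, 1, 2, 3, 5, 6, 7}
Step 17: find(1) -> no change; set of 1 is {0, 1, 2, 3, 5, 6, 7}
Component of 2: {0, 1, 2, 3, 5, 6, 7}

Answer: 0, 1, 2, 3, 5, 6, 7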